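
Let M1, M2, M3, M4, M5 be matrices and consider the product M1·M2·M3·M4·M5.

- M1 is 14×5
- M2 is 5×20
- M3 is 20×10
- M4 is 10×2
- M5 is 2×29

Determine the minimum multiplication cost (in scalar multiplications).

Adjacent pairs: M1M2 = 14·5·20 = 1400; M2M3 = 5·20·10 = 1000; M3M4 = 20·10·2 = 400; M4M5 = 10·2·29 = 580.
Length 3: M1..M3: k=1: 0+1000+14·5·10=1700; k=2: 1400+0+14·20·10=4200 → min 1700 | M2..M4: k=2: 0+400+5·20·2=600; k=3: 1000+0+5·10·2=1100 → min 600 | M3..M5: k=3: 0+580+20·10·29=6380; k=4: 400+0+20·2·29=1560 → min 1560.
Length 4: M1..M4: k=1: 0+600+14·5·2=740; k=2: 1400+400+14·20·2=2360; k=3: 1700+0+14·10·2=1980 → min 740 | M2..M5: k=2: 0+1560+5·20·29=4460; k=3: 1000+580+5·10·29=3030; k=4: 600+0+5·2·29=890 → min 890.
Length 5: M1..M5: k=1: 0+890+14·5·29=2920; k=2: 1400+1560+14·20·29=11080; k=3: 1700+580+14·10·29=6340; k=4: 740+0+14·2·29=1552 → min 1552.
Optimal order: ((M1·(M2·(M3·M4)))·M5) with cost 1552.

1552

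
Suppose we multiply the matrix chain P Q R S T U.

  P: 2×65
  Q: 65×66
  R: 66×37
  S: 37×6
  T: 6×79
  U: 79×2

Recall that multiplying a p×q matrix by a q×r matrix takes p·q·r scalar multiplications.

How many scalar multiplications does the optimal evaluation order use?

14880

Adjacent pairs: PQ = 2·65·66 = 8580; QR = 65·66·37 = 158730; RS = 66·37·6 = 14652; ST = 37·6·79 = 17538; TU = 6·79·2 = 948.
Length 3: P..R: k=1: 0+158730+2·65·37=163540; k=2: 8580+0+2·66·37=13464 → min 13464 | Q..S: k=2: 0+14652+65·66·6=40392; k=3: 158730+0+65·37·6=173160 → min 40392 | R..T: k=3: 0+17538+66·37·79=210456; k=4: 14652+0+66·6·79=45936 → min 45936 | S..U: k=4: 0+948+37·6·2=1392; k=5: 17538+0+37·79·2=23384 → min 1392.
Length 4: P..S: k=1: 0+40392+2·65·6=41172; k=2: 8580+14652+2·66·6=24024; k=3: 13464+0+2·37·6=13908 → min 13908 | Q..T: k=2: 0+45936+65·66·79=384846; k=3: 158730+17538+65·37·79=366263; k=4: 40392+0+65·6·79=71202 → min 71202 | R..U: k=3: 0+1392+66·37·2=6276; k=4: 14652+948+66·6·2=16392; k=5: 45936+0+66·79·2=56364 → min 6276.
Length 5: P..T: k=1: 0+71202+2·65·79=81472; k=2: 8580+45936+2·66·79=64944; k=3: 13464+17538+2·37·79=36848; k=4: 13908+0+2·6·79=14856 → min 14856 | Q..U: k=2: 0+6276+65·66·2=14856; k=3: 158730+1392+65·37·2=164932; k=4: 40392+948+65·6·2=42120; k=5: 71202+0+65·79·2=81472 → min 14856.
Length 6: P..U: k=1: 0+14856+2·65·2=15116; k=2: 8580+6276+2·66·2=15120; k=3: 13464+1392+2·37·2=15004; k=4: 13908+948+2·6·2=14880; k=5: 14856+0+2·79·2=15172 → min 14880.
Optimal order: ((((P Q) R) S) (T U)) with cost 14880.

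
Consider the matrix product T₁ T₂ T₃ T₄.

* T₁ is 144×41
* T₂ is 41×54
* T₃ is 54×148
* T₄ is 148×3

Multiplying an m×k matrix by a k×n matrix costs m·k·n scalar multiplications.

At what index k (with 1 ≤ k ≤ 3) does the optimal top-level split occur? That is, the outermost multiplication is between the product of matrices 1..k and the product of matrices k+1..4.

1

Adjacent pairs: T₁T₂ = 144·41·54 = 318816; T₂T₃ = 41·54·148 = 327672; T₃T₄ = 54·148·3 = 23976.
Length 3: T₁..T₃: k=1: 0+327672+144·41·148=1201464; k=2: 318816+0+144·54·148=1469664 → min 1201464 | T₂..T₄: k=2: 0+23976+41·54·3=30618; k=3: 327672+0+41·148·3=345876 → min 30618.
Top-level splits: k=1: (T₁..T₁)·(T₂..T₄) → 0+30618+144·41·3 = 48330; k=2: (T₁..T₂)·(T₃..T₄) → 318816+23976+144·54·3 = 366120; k=3: (T₁..T₃)·(T₄..T₄) → 1201464+0+144·148·3 = 1265400.
Best split is after T₁, i.e. k = 1.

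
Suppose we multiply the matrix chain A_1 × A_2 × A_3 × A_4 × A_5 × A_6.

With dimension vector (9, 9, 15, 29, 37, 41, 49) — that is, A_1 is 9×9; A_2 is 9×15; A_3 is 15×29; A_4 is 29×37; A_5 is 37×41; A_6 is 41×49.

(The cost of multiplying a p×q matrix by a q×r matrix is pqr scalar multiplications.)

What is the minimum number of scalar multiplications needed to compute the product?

46521

Adjacent pairs: A_1A_2 = 9·9·15 = 1215; A_2A_3 = 9·15·29 = 3915; A_3A_4 = 15·29·37 = 16095; A_4A_5 = 29·37·41 = 43993; A_5A_6 = 37·41·49 = 74333.
Length 3: A_1..A_3: k=1: 0+3915+9·9·29=6264; k=2: 1215+0+9·15·29=5130 → min 5130 | A_2..A_4: k=2: 0+16095+9·15·37=21090; k=3: 3915+0+9·29·37=13572 → min 13572 | A_3..A_5: k=3: 0+43993+15·29·41=61828; k=4: 16095+0+15·37·41=38850 → min 38850 | A_4..A_6: k=4: 0+74333+29·37·49=126910; k=5: 43993+0+29·41·49=102254 → min 102254.
Length 4: A_1..A_4: k=1: 0+13572+9·9·37=16569; k=2: 1215+16095+9·15·37=22305; k=3: 5130+0+9·29·37=14787 → min 14787 | A_2..A_5: k=2: 0+38850+9·15·41=44385; k=3: 3915+43993+9·29·41=58609; k=4: 13572+0+9·37·41=27225 → min 27225 | A_3..A_6: k=3: 0+102254+15·29·49=123569; k=4: 16095+74333+15·37·49=117623; k=5: 38850+0+15·41·49=68985 → min 68985.
Length 5: A_1..A_5: k=1: 0+27225+9·9·41=30546; k=2: 1215+38850+9·15·41=45600; k=3: 5130+43993+9·29·41=59824; k=4: 14787+0+9·37·41=28440 → min 28440 | A_2..A_6: k=2: 0+68985+9·15·49=75600; k=3: 3915+102254+9·29·49=118958; k=4: 13572+74333+9·37·49=104222; k=5: 27225+0+9·41·49=45306 → min 45306.
Length 6: A_1..A_6: k=1: 0+45306+9·9·49=49275; k=2: 1215+68985+9·15·49=76815; k=3: 5130+102254+9·29·49=120173; k=4: 14787+74333+9·37·49=105437; k=5: 28440+0+9·41·49=46521 → min 46521.
Optimal order: (((((A_1 × A_2) × A_3) × A_4) × A_5) × A_6) with cost 46521.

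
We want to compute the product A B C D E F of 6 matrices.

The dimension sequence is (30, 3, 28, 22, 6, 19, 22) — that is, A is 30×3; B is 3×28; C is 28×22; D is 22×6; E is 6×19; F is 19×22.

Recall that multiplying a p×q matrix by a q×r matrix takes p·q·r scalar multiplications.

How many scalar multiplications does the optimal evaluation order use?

Adjacent pairs: AB = 30·3·28 = 2520; BC = 3·28·22 = 1848; CD = 28·22·6 = 3696; DE = 22·6·19 = 2508; EF = 6·19·22 = 2508.
Length 3: A..C: k=1: 0+1848+30·3·22=3828; k=2: 2520+0+30·28·22=21000 → min 3828 | B..D: k=2: 0+3696+3·28·6=4200; k=3: 1848+0+3·22·6=2244 → min 2244 | C..E: k=3: 0+2508+28·22·19=14212; k=4: 3696+0+28·6·19=6888 → min 6888 | D..F: k=4: 0+2508+22·6·22=5412; k=5: 2508+0+22·19·22=11704 → min 5412.
Length 4: A..D: k=1: 0+2244+30·3·6=2784; k=2: 2520+3696+30·28·6=11256; k=3: 3828+0+30·22·6=7788 → min 2784 | B..E: k=2: 0+6888+3·28·19=8484; k=3: 1848+2508+3·22·19=5610; k=4: 2244+0+3·6·19=2586 → min 2586 | C..F: k=3: 0+5412+28·22·22=18964; k=4: 3696+2508+28·6·22=9900; k=5: 6888+0+28·19·22=18592 → min 9900.
Length 5: A..E: k=1: 0+2586+30·3·19=4296; k=2: 2520+6888+30·28·19=25368; k=3: 3828+2508+30·22·19=18876; k=4: 2784+0+30·6·19=6204 → min 4296 | B..F: k=2: 0+9900+3·28·22=11748; k=3: 1848+5412+3·22·22=8712; k=4: 2244+2508+3·6·22=5148; k=5: 2586+0+3·19·22=3840 → min 3840.
Length 6: A..F: k=1: 0+3840+30·3·22=5820; k=2: 2520+9900+30·28·22=30900; k=3: 3828+5412+30·22·22=23760; k=4: 2784+2508+30·6·22=9252; k=5: 4296+0+30·19·22=16836 → min 5820.
Optimal order: (A ((((B C) D) E) F)) with cost 5820.

5820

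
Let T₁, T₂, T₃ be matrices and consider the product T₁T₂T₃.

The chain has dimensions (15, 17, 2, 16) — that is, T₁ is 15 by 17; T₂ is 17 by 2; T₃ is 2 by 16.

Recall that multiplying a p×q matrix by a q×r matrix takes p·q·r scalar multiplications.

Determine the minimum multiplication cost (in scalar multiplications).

Order (T₁(T₂T₃)): (T₂T₃): 17×2 by 2×16 → 17×16, cost 17·2·16 = 544; (T₁(T₂T₃)): 15×17 by 17×16 → 15×16, cost 15·17·16 = 4080; cumulative 4624. Total 4624.
Order ((T₁T₂)T₃): (T₁T₂): 15×17 by 17×2 → 15×2, cost 15·17·2 = 510; ((T₁T₂)T₃): 15×2 by 2×16 → 15×16, cost 15·2·16 = 480; cumulative 990. Total 990.
Minimum: 990.

990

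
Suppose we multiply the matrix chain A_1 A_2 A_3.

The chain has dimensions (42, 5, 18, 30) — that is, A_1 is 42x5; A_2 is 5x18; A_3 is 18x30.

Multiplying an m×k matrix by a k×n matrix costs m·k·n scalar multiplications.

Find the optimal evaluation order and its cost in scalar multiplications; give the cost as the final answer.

(A_1 (A_2 A_3)): cost 9000.
((A_1 A_2) A_3): cost 26460.
Optimal: (A_1 (A_2 A_3)) with cost 9000.

9000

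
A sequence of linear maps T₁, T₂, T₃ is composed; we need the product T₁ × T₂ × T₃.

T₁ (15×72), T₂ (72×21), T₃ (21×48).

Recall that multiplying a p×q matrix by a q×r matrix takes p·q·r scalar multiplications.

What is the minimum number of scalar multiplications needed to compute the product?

37800

Order (T₁ × (T₂ × T₃)): (T₂ × T₃): 72×21 by 21×48 → 72×48, cost 72·21·48 = 72576; (T₁ × (T₂ × T₃)): 15×72 by 72×48 → 15×48, cost 15·72·48 = 51840; cumulative 124416. Total 124416.
Order ((T₁ × T₂) × T₃): (T₁ × T₂): 15×72 by 72×21 → 15×21, cost 15·72·21 = 22680; ((T₁ × T₂) × T₃): 15×21 by 21×48 → 15×48, cost 15·21·48 = 15120; cumulative 37800. Total 37800.
Minimum: 37800.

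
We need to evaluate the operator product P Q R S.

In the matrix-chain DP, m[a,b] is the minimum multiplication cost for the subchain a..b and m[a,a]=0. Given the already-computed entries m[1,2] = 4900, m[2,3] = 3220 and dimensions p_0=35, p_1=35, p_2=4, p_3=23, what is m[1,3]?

m[1,3] = min over k∈[1,2] of m[1,k]+m[k+1,3]+p_{0}·p_k·p_{3}.
k=1: 0 + 3220 + 35·35·23 = 31395; k=2: 4900 + 0 + 35·4·23 = 8120.
Minimum: 8120 at k=2.

8120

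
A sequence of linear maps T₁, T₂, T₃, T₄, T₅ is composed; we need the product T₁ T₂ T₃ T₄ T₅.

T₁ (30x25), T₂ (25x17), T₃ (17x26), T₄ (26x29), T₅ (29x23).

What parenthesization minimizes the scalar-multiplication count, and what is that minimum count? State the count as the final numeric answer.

48637

Adjacent pairs: T₁T₂ = 30·25·17 = 12750; T₂T₃ = 25·17·26 = 11050; T₃T₄ = 17·26·29 = 12818; T₄T₅ = 26·29·23 = 17342.
Length 3: T₁..T₃: k=1: 0+11050+30·25·26=30550; k=2: 12750+0+30·17·26=26010 → min 26010 | T₂..T₄: k=2: 0+12818+25·17·29=25143; k=3: 11050+0+25·26·29=29900 → min 25143 | T₃..T₅: k=3: 0+17342+17·26·23=27508; k=4: 12818+0+17·29·23=24157 → min 24157.
Length 4: T₁..T₄: k=1: 0+25143+30·25·29=46893; k=2: 12750+12818+30·17·29=40358; k=3: 26010+0+30·26·29=48630 → min 40358 | T₂..T₅: k=2: 0+24157+25·17·23=33932; k=3: 11050+17342+25·26·23=43342; k=4: 25143+0+25·29·23=41818 → min 33932.
Length 5: T₁..T₅: k=1: 0+33932+30·25·23=51182; k=2: 12750+24157+30·17·23=48637; k=3: 26010+17342+30·26·23=61292; k=4: 40358+0+30·29·23=60368 → min 48637.
Optimal parenthesization: ((T₁ T₂) ((T₃ T₄) T₅)) with cost 48637.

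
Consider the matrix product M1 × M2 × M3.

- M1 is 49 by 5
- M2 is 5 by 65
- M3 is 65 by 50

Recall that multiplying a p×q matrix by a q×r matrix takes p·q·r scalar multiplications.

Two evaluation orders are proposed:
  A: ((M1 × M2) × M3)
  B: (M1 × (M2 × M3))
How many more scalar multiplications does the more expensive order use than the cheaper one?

146675

Order A = ((M1 × M2) × M3): (M1 × M2): 49×5 by 5×65 → 49×65, cost 49·5·65 = 15925; ((M1 × M2) × M3): 49×65 by 65×50 → 49×50, cost 49·65·50 = 159250; cumulative 175175. Total 175175.
Order B = (M1 × (M2 × M3)): (M2 × M3): 5×65 by 65×50 → 5×50, cost 5·65·50 = 16250; (M1 × (M2 × M3)): 49×5 by 5×50 → 49×50, cost 49·5·50 = 12250; cumulative 28500. Total 28500.
Difference: |175175 − 28500| = 146675.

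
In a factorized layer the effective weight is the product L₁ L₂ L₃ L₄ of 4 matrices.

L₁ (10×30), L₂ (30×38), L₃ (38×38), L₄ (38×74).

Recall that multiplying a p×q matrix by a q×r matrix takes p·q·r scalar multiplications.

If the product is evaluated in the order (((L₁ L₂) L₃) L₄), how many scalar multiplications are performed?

53960

(L₁ L₂): 10×30 by 30×38 → 10×38, cost 10·30·38 = 11400
((L₁ L₂) L₃): 10×38 by 38×38 → 10×38, cost 10·38·38 = 14440; cumulative 25840
(((L₁ L₂) L₃) L₄): 10×38 by 38×74 → 10×74, cost 10·38·74 = 28120; cumulative 53960
Total: 53960 scalar multiplications.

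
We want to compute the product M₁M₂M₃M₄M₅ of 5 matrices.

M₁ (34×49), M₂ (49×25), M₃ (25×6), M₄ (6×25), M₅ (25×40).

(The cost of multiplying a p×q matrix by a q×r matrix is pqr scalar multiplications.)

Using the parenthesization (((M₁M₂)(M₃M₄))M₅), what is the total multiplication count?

(M₁M₂): 34×49 by 49×25 → 34×25, cost 34·49·25 = 41650
(M₃M₄): 25×6 by 6×25 → 25×25, cost 25·6·25 = 3750
((M₁M₂)(M₃M₄)): 34×25 by 25×25 → 34×25, cost 34·25·25 = 21250; cumulative 66650
(((M₁M₂)(M₃M₄))M₅): 34×25 by 25×40 → 34×40, cost 34·25·40 = 34000; cumulative 100650
Total: 100650 scalar multiplications.

100650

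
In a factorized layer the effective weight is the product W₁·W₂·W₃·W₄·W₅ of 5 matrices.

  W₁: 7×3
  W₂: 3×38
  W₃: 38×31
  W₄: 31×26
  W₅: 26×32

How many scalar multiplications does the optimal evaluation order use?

9120

Adjacent pairs: W₁W₂ = 7·3·38 = 798; W₂W₃ = 3·38·31 = 3534; W₃W₄ = 38·31·26 = 30628; W₄W₅ = 31·26·32 = 25792.
Length 3: W₁..W₃: k=1: 0+3534+7·3·31=4185; k=2: 798+0+7·38·31=9044 → min 4185 | W₂..W₄: k=2: 0+30628+3·38·26=33592; k=3: 3534+0+3·31·26=5952 → min 5952 | W₃..W₅: k=3: 0+25792+38·31·32=63488; k=4: 30628+0+38·26·32=62244 → min 62244.
Length 4: W₁..W₄: k=1: 0+5952+7·3·26=6498; k=2: 798+30628+7·38·26=38342; k=3: 4185+0+7·31·26=9827 → min 6498 | W₂..W₅: k=2: 0+62244+3·38·32=65892; k=3: 3534+25792+3·31·32=32302; k=4: 5952+0+3·26·32=8448 → min 8448.
Length 5: W₁..W₅: k=1: 0+8448+7·3·32=9120; k=2: 798+62244+7·38·32=71554; k=3: 4185+25792+7·31·32=36921; k=4: 6498+0+7·26·32=12322 → min 9120.
Optimal order: (W₁·(((W₂·W₃)·W₄)·W₅)) with cost 9120.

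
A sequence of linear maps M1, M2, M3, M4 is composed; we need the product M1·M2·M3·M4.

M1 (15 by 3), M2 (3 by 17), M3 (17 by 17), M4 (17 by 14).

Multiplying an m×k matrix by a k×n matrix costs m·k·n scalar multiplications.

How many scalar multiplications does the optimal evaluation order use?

Adjacent pairs: M1M2 = 15·3·17 = 765; M2M3 = 3·17·17 = 867; M3M4 = 17·17·14 = 4046.
Length 3: M1..M3: k=1: 0+867+15·3·17=1632; k=2: 765+0+15·17·17=5100 → min 1632 | M2..M4: k=2: 0+4046+3·17·14=4760; k=3: 867+0+3·17·14=1581 → min 1581.
Length 4: M1..M4: k=1: 0+1581+15·3·14=2211; k=2: 765+4046+15·17·14=8381; k=3: 1632+0+15·17·14=5202 → min 2211.
Optimal order: (M1·((M2·M3)·M4)) with cost 2211.

2211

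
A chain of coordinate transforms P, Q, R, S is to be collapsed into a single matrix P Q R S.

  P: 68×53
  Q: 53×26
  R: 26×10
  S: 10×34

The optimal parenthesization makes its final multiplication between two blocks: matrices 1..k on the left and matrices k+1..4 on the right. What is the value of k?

Adjacent pairs: PQ = 68·53·26 = 93704; QR = 53·26·10 = 13780; RS = 26·10·34 = 8840.
Length 3: P..R: k=1: 0+13780+68·53·10=49820; k=2: 93704+0+68·26·10=111384 → min 49820 | Q..S: k=2: 0+8840+53·26·34=55692; k=3: 13780+0+53·10·34=31800 → min 31800.
Top-level splits: k=1: (P..P)·(Q..S) → 0+31800+68·53·34 = 154336; k=2: (P..Q)·(R..S) → 93704+8840+68·26·34 = 162656; k=3: (P..R)·(S..S) → 49820+0+68·10·34 = 72940.
Best split is after R, i.e. k = 3.

3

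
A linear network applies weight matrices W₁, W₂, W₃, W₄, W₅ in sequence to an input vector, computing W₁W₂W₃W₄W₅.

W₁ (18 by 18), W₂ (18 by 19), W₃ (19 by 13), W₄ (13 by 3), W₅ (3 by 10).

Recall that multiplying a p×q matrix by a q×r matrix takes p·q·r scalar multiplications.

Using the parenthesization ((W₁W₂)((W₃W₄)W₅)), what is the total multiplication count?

10887

(W₁W₂): 18×18 by 18×19 → 18×19, cost 18·18·19 = 6156
(W₃W₄): 19×13 by 13×3 → 19×3, cost 19·13·3 = 741
((W₃W₄)W₅): 19×3 by 3×10 → 19×10, cost 19·3·10 = 570; cumulative 1311
((W₁W₂)((W₃W₄)W₅)): 18×19 by 19×10 → 18×10, cost 18·19·10 = 3420; cumulative 10887
Total: 10887 scalar multiplications.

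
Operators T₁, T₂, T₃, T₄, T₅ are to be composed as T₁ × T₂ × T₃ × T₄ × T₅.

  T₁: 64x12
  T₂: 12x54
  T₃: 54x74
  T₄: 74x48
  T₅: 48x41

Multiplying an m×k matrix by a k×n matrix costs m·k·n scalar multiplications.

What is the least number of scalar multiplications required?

Adjacent pairs: T₁T₂ = 64·12·54 = 41472; T₂T₃ = 12·54·74 = 47952; T₃T₄ = 54·74·48 = 191808; T₄T₅ = 74·48·41 = 145632.
Length 3: T₁..T₃: k=1: 0+47952+64·12·74=104784; k=2: 41472+0+64·54·74=297216 → min 104784 | T₂..T₄: k=2: 0+191808+12·54·48=222912; k=3: 47952+0+12·74·48=90576 → min 90576 | T₃..T₅: k=3: 0+145632+54·74·41=309468; k=4: 191808+0+54·48·41=298080 → min 298080.
Length 4: T₁..T₄: k=1: 0+90576+64·12·48=127440; k=2: 41472+191808+64·54·48=399168; k=3: 104784+0+64·74·48=332112 → min 127440 | T₂..T₅: k=2: 0+298080+12·54·41=324648; k=3: 47952+145632+12·74·41=229992; k=4: 90576+0+12·48·41=114192 → min 114192.
Length 5: T₁..T₅: k=1: 0+114192+64·12·41=145680; k=2: 41472+298080+64·54·41=481248; k=3: 104784+145632+64·74·41=444592; k=4: 127440+0+64·48·41=253392 → min 145680.
Optimal order: (T₁ × (((T₂ × T₃) × T₄) × T₅)) with cost 145680.

145680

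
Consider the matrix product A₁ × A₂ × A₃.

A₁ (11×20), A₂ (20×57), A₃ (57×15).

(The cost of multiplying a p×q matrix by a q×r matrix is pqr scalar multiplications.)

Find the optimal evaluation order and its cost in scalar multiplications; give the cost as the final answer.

(A₁ × (A₂ × A₃)): cost 20400.
((A₁ × A₂) × A₃): cost 21945.
Optimal: (A₁ × (A₂ × A₃)) with cost 20400.

20400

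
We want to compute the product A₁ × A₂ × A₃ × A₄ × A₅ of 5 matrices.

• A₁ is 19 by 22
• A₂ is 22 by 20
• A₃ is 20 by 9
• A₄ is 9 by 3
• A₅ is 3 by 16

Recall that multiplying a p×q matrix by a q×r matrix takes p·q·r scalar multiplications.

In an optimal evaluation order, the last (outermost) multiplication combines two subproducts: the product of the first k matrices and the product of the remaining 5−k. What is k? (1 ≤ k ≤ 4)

4

Adjacent pairs: A₁A₂ = 19·22·20 = 8360; A₂A₃ = 22·20·9 = 3960; A₃A₄ = 20·9·3 = 540; A₄A₅ = 9·3·16 = 432.
Length 3: A₁..A₃: k=1: 0+3960+19·22·9=7722; k=2: 8360+0+19·20·9=11780 → min 7722 | A₂..A₄: k=2: 0+540+22·20·3=1860; k=3: 3960+0+22·9·3=4554 → min 1860 | A₃..A₅: k=3: 0+432+20·9·16=3312; k=4: 540+0+20·3·16=1500 → min 1500.
Length 4: A₁..A₄: k=1: 0+1860+19·22·3=3114; k=2: 8360+540+19·20·3=10040; k=3: 7722+0+19·9·3=8235 → min 3114 | A₂..A₅: k=2: 0+1500+22·20·16=8540; k=3: 3960+432+22·9·16=7560; k=4: 1860+0+22·3·16=2916 → min 2916.
Top-level splits: k=1: (A₁..A₁)·(A₂..A₅) → 0+2916+19·22·16 = 9604; k=2: (A₁..A₂)·(A₃..A₅) → 8360+1500+19·20·16 = 15940; k=3: (A₁..A₃)·(A₄..A₅) → 7722+432+19·9·16 = 10890; k=4: (A₁..A₄)·(A₅..A₅) → 3114+0+19·3·16 = 4026.
Best split is after A₄, i.e. k = 4.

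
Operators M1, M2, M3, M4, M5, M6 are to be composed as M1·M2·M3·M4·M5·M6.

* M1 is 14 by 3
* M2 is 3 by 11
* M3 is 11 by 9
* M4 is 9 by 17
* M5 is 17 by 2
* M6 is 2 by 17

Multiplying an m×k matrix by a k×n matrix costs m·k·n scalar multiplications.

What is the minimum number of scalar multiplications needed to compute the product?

Adjacent pairs: M1M2 = 14·3·11 = 462; M2M3 = 3·11·9 = 297; M3M4 = 11·9·17 = 1683; M4M5 = 9·17·2 = 306; M5M6 = 17·2·17 = 578.
Length 3: M1..M3: k=1: 0+297+14·3·9=675; k=2: 462+0+14·11·9=1848 → min 675 | M2..M4: k=2: 0+1683+3·11·17=2244; k=3: 297+0+3·9·17=756 → min 756 | M3..M5: k=3: 0+306+11·9·2=504; k=4: 1683+0+11·17·2=2057 → min 504 | M4..M6: k=4: 0+578+9·17·17=3179; k=5: 306+0+9·2·17=612 → min 612.
Length 4: M1..M4: k=1: 0+756+14·3·17=1470; k=2: 462+1683+14·11·17=4763; k=3: 675+0+14·9·17=2817 → min 1470 | M2..M5: k=2: 0+504+3·11·2=570; k=3: 297+306+3·9·2=657; k=4: 756+0+3·17·2=858 → min 570 | M3..M6: k=3: 0+612+11·9·17=2295; k=4: 1683+578+11·17·17=5440; k=5: 504+0+11·2·17=878 → min 878.
Length 5: M1..M5: k=1: 0+570+14·3·2=654; k=2: 462+504+14·11·2=1274; k=3: 675+306+14·9·2=1233; k=4: 1470+0+14·17·2=1946 → min 654 | M2..M6: k=2: 0+878+3·11·17=1439; k=3: 297+612+3·9·17=1368; k=4: 756+578+3·17·17=2201; k=5: 570+0+3·2·17=672 → min 672.
Length 6: M1..M6: k=1: 0+672+14·3·17=1386; k=2: 462+878+14·11·17=3958; k=3: 675+612+14·9·17=3429; k=4: 1470+578+14·17·17=6094; k=5: 654+0+14·2·17=1130 → min 1130.
Optimal order: ((M1·(M2·(M3·(M4·M5))))·M6) with cost 1130.

1130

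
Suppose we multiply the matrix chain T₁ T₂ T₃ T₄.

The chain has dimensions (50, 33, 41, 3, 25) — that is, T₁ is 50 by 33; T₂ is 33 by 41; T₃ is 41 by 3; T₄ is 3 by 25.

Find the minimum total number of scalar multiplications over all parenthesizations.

12759

Adjacent pairs: T₁T₂ = 50·33·41 = 67650; T₂T₃ = 33·41·3 = 4059; T₃T₄ = 41·3·25 = 3075.
Length 3: T₁..T₃: k=1: 0+4059+50·33·3=9009; k=2: 67650+0+50·41·3=73800 → min 9009 | T₂..T₄: k=2: 0+3075+33·41·25=36900; k=3: 4059+0+33·3·25=6534 → min 6534.
Length 4: T₁..T₄: k=1: 0+6534+50·33·25=47784; k=2: 67650+3075+50·41·25=121975; k=3: 9009+0+50·3·25=12759 → min 12759.
Optimal order: ((T₁ (T₂ T₃)) T₄) with cost 12759.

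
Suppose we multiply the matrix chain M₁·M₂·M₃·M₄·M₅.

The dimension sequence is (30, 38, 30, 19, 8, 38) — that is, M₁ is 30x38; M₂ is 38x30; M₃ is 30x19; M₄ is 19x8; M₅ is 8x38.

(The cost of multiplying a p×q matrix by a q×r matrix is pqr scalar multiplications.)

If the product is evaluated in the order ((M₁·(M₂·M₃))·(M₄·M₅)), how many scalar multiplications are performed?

70756

(M₂·M₃): 38×30 by 30×19 → 38×19, cost 38·30·19 = 21660
(M₁·(M₂·M₃)): 30×38 by 38×19 → 30×19, cost 30·38·19 = 21660; cumulative 43320
(M₄·M₅): 19×8 by 8×38 → 19×38, cost 19·8·38 = 5776
((M₁·(M₂·M₃))·(M₄·M₅)): 30×19 by 19×38 → 30×38, cost 30·19·38 = 21660; cumulative 70756
Total: 70756 scalar multiplications.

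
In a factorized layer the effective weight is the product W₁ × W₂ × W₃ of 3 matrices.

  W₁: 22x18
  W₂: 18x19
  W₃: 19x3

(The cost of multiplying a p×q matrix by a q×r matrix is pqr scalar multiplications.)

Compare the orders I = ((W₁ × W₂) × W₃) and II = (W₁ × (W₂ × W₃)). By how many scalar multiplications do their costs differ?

Order I = ((W₁ × W₂) × W₃): (W₁ × W₂): 22×18 by 18×19 → 22×19, cost 22·18·19 = 7524; ((W₁ × W₂) × W₃): 22×19 by 19×3 → 22×3, cost 22·19·3 = 1254; cumulative 8778. Total 8778.
Order II = (W₁ × (W₂ × W₃)): (W₂ × W₃): 18×19 by 19×3 → 18×3, cost 18·19·3 = 1026; (W₁ × (W₂ × W₃)): 22×18 by 18×3 → 22×3, cost 22·18·3 = 1188; cumulative 2214. Total 2214.
Difference: |8778 − 2214| = 6564.

6564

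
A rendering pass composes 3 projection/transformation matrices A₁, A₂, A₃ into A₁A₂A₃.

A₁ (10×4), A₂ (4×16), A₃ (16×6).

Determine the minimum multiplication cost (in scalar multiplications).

624

Order (A₁(A₂A₃)): (A₂A₃): 4×16 by 16×6 → 4×6, cost 4·16·6 = 384; (A₁(A₂A₃)): 10×4 by 4×6 → 10×6, cost 10·4·6 = 240; cumulative 624. Total 624.
Order ((A₁A₂)A₃): (A₁A₂): 10×4 by 4×16 → 10×16, cost 10·4·16 = 640; ((A₁A₂)A₃): 10×16 by 16×6 → 10×6, cost 10·16·6 = 960; cumulative 1600. Total 1600.
Minimum: 624.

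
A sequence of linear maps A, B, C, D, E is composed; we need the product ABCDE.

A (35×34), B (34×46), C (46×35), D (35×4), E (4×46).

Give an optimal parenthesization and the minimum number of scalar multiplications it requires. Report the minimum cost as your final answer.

Adjacent pairs: AB = 35·34·46 = 54740; BC = 34·46·35 = 54740; CD = 46·35·4 = 6440; DE = 35·4·46 = 6440.
Length 3: A..C: k=1: 0+54740+35·34·35=96390; k=2: 54740+0+35·46·35=111090 → min 96390 | B..D: k=2: 0+6440+34·46·4=12696; k=3: 54740+0+34·35·4=59500 → min 12696 | C..E: k=3: 0+6440+46·35·46=80500; k=4: 6440+0+46·4·46=14904 → min 14904.
Length 4: A..D: k=1: 0+12696+35·34·4=17456; k=2: 54740+6440+35·46·4=67620; k=3: 96390+0+35·35·4=101290 → min 17456 | B..E: k=2: 0+14904+34·46·46=86848; k=3: 54740+6440+34·35·46=115920; k=4: 12696+0+34·4·46=18952 → min 18952.
Length 5: A..E: k=1: 0+18952+35·34·46=73692; k=2: 54740+14904+35·46·46=143704; k=3: 96390+6440+35·35·46=159180; k=4: 17456+0+35·4·46=23896 → min 23896.
Optimal parenthesization: ((A(B(CD)))E) with cost 23896.

23896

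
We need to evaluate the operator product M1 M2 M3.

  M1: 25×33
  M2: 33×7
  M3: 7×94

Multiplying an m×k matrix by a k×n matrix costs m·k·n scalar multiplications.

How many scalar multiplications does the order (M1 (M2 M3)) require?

99264

(M2 M3): 33×7 by 7×94 → 33×94, cost 33·7·94 = 21714
(M1 (M2 M3)): 25×33 by 33×94 → 25×94, cost 25·33·94 = 77550; cumulative 99264
Total: 99264 scalar multiplications.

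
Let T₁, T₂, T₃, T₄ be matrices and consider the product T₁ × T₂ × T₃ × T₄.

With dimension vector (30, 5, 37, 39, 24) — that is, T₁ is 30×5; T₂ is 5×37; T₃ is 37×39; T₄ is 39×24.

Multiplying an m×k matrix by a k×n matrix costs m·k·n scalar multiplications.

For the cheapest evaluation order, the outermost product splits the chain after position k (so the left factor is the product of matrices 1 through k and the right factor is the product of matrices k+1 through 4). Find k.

Adjacent pairs: T₁T₂ = 30·5·37 = 5550; T₂T₃ = 5·37·39 = 7215; T₃T₄ = 37·39·24 = 34632.
Length 3: T₁..T₃: k=1: 0+7215+30·5·39=13065; k=2: 5550+0+30·37·39=48840 → min 13065 | T₂..T₄: k=2: 0+34632+5·37·24=39072; k=3: 7215+0+5·39·24=11895 → min 11895.
Top-level splits: k=1: (T₁..T₁)·(T₂..T₄) → 0+11895+30·5·24 = 15495; k=2: (T₁..T₂)·(T₃..T₄) → 5550+34632+30·37·24 = 66822; k=3: (T₁..T₃)·(T₄..T₄) → 13065+0+30·39·24 = 41145.
Best split is after T₁, i.e. k = 1.

1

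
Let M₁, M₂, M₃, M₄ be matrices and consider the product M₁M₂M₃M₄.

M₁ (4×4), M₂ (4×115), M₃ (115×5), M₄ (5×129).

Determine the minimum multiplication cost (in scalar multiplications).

4960

Adjacent pairs: M₁M₂ = 4·4·115 = 1840; M₂M₃ = 4·115·5 = 2300; M₃M₄ = 115·5·129 = 74175.
Length 3: M₁..M₃: k=1: 0+2300+4·4·5=2380; k=2: 1840+0+4·115·5=4140 → min 2380 | M₂..M₄: k=2: 0+74175+4·115·129=133515; k=3: 2300+0+4·5·129=4880 → min 4880.
Length 4: M₁..M₄: k=1: 0+4880+4·4·129=6944; k=2: 1840+74175+4·115·129=135355; k=3: 2380+0+4·5·129=4960 → min 4960.
Optimal order: ((M₁(M₂M₃))M₄) with cost 4960.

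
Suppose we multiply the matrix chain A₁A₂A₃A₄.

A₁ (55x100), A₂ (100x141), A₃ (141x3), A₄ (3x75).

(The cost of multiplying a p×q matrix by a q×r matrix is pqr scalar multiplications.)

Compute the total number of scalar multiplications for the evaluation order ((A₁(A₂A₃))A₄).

(A₂A₃): 100×141 by 141×3 → 100×3, cost 100·141·3 = 42300
(A₁(A₂A₃)): 55×100 by 100×3 → 55×3, cost 55·100·3 = 16500; cumulative 58800
((A₁(A₂A₃))A₄): 55×3 by 3×75 → 55×75, cost 55·3·75 = 12375; cumulative 71175
Total: 71175 scalar multiplications.

71175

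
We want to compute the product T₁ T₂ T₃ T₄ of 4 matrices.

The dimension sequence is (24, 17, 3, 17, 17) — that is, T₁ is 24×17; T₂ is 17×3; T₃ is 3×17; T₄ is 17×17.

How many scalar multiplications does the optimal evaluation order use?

3315

Adjacent pairs: T₁T₂ = 24·17·3 = 1224; T₂T₃ = 17·3·17 = 867; T₃T₄ = 3·17·17 = 867.
Length 3: T₁..T₃: k=1: 0+867+24·17·17=7803; k=2: 1224+0+24·3·17=2448 → min 2448 | T₂..T₄: k=2: 0+867+17·3·17=1734; k=3: 867+0+17·17·17=5780 → min 1734.
Length 4: T₁..T₄: k=1: 0+1734+24·17·17=8670; k=2: 1224+867+24·3·17=3315; k=3: 2448+0+24·17·17=9384 → min 3315.
Optimal order: ((T₁ T₂) (T₃ T₄)) with cost 3315.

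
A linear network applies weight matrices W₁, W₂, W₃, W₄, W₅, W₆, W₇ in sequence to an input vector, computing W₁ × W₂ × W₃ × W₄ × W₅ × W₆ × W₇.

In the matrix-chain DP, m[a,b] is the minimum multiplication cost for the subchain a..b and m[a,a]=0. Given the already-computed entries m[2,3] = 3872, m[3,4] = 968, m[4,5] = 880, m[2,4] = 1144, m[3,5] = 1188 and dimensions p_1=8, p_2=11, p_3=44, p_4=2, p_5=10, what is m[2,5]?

1304

m[2,5] = min over k∈[2,4] of m[2,k]+m[k+1,5]+p_{1}·p_k·p_{5}.
k=2: 0 + 1188 + 8·11·10 = 2068; k=3: 3872 + 880 + 8·44·10 = 8272; k=4: 1144 + 0 + 8·2·10 = 1304.
Minimum: 1304 at k=4.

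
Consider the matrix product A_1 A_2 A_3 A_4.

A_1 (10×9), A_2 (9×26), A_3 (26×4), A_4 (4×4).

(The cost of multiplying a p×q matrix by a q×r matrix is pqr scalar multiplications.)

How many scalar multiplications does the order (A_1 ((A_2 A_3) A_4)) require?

(A_2 A_3): 9×26 by 26×4 → 9×4, cost 9·26·4 = 936
((A_2 A_3) A_4): 9×4 by 4×4 → 9×4, cost 9·4·4 = 144; cumulative 1080
(A_1 ((A_2 A_3) A_4)): 10×9 by 9×4 → 10×4, cost 10·9·4 = 360; cumulative 1440
Total: 1440 scalar multiplications.

1440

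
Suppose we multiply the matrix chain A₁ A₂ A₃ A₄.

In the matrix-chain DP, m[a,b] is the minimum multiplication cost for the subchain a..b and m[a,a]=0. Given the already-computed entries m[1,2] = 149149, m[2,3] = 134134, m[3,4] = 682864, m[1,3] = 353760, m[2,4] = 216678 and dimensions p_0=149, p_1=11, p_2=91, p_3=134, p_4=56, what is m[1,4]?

308462

m[1,4] = min over k∈[1,3] of m[1,k]+m[k+1,4]+p_{0}·p_k·p_{4}.
k=1: 0 + 216678 + 149·11·56 = 308462; k=2: 149149 + 682864 + 149·91·56 = 1591317; k=3: 353760 + 0 + 149·134·56 = 1471856.
Minimum: 308462 at k=1.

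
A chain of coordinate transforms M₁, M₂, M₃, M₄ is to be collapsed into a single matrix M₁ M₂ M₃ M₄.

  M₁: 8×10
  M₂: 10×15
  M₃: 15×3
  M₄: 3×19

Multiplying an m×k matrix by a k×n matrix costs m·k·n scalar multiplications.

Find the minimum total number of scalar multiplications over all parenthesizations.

Adjacent pairs: M₁M₂ = 8·10·15 = 1200; M₂M₃ = 10·15·3 = 450; M₃M₄ = 15·3·19 = 855.
Length 3: M₁..M₃: k=1: 0+450+8·10·3=690; k=2: 1200+0+8·15·3=1560 → min 690 | M₂..M₄: k=2: 0+855+10·15·19=3705; k=3: 450+0+10·3·19=1020 → min 1020.
Length 4: M₁..M₄: k=1: 0+1020+8·10·19=2540; k=2: 1200+855+8·15·19=4335; k=3: 690+0+8·3·19=1146 → min 1146.
Optimal order: ((M₁ (M₂ M₃)) M₄) with cost 1146.

1146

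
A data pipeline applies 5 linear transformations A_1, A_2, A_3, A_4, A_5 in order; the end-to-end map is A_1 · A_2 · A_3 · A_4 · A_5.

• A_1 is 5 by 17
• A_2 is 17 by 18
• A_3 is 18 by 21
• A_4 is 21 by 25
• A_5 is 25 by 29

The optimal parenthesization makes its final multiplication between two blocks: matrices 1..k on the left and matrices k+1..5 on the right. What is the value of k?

Adjacent pairs: A_1A_2 = 5·17·18 = 1530; A_2A_3 = 17·18·21 = 6426; A_3A_4 = 18·21·25 = 9450; A_4A_5 = 21·25·29 = 15225.
Length 3: A_1..A_3: k=1: 0+6426+5·17·21=8211; k=2: 1530+0+5·18·21=3420 → min 3420 | A_2..A_4: k=2: 0+9450+17·18·25=17100; k=3: 6426+0+17·21·25=15351 → min 15351 | A_3..A_5: k=3: 0+15225+18·21·29=26187; k=4: 9450+0+18·25·29=22500 → min 22500.
Length 4: A_1..A_4: k=1: 0+15351+5·17·25=17476; k=2: 1530+9450+5·18·25=13230; k=3: 3420+0+5·21·25=6045 → min 6045 | A_2..A_5: k=2: 0+22500+17·18·29=31374; k=3: 6426+15225+17·21·29=32004; k=4: 15351+0+17·25·29=27676 → min 27676.
Top-level splits: k=1: (A_1..A_1)·(A_2..A_5) → 0+27676+5·17·29 = 30141; k=2: (A_1..A_2)·(A_3..A_5) → 1530+22500+5·18·29 = 26640; k=3: (A_1..A_3)·(A_4..A_5) → 3420+15225+5·21·29 = 21690; k=4: (A_1..A_4)·(A_5..A_5) → 6045+0+5·25·29 = 9670.
Best split is after A_4, i.e. k = 4.

4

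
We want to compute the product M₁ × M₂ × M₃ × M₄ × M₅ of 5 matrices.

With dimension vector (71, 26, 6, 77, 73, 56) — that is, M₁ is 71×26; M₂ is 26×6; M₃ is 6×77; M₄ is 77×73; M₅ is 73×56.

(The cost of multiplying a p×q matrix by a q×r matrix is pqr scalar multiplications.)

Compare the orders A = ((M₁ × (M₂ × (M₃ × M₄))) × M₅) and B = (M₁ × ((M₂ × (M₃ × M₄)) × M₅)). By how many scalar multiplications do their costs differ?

215342

Order A = ((M₁ × (M₂ × (M₃ × M₄))) × M₅): (M₃ × M₄): 6×77 by 77×73 → 6×73, cost 6·77·73 = 33726; (M₂ × (M₃ × M₄)): 26×6 by 6×73 → 26×73, cost 26·6·73 = 11388; cumulative 45114; (M₁ × (M₂ × (M₃ × M₄))): 71×26 by 26×73 → 71×73, cost 71·26·73 = 134758; cumulative 179872; ((M₁ × (M₂ × (M₃ × M₄))) × M₅): 71×73 by 73×56 → 71×56, cost 71·73·56 = 290248; cumulative 470120. Total 470120.
Order B = (M₁ × ((M₂ × (M₃ × M₄)) × M₅)): (M₃ × M₄): 6×77 by 77×73 → 6×73, cost 6·77·73 = 33726; (M₂ × (M₃ × M₄)): 26×6 by 6×73 → 26×73, cost 26·6·73 = 11388; cumulative 45114; ((M₂ × (M₃ × M₄)) × M₅): 26×73 by 73×56 → 26×56, cost 26·73·56 = 106288; cumulative 151402; (M₁ × ((M₂ × (M₃ × M₄)) × M₅)): 71×26 by 26×56 → 71×56, cost 71·26·56 = 103376; cumulative 254778. Total 254778.
Difference: |470120 − 254778| = 215342.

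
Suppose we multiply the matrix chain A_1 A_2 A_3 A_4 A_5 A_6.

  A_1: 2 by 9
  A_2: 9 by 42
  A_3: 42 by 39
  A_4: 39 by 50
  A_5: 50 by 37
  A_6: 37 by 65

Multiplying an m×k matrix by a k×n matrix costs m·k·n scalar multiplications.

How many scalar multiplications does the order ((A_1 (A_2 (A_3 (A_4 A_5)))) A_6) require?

(A_4 A_5): 39×50 by 50×37 → 39×37, cost 39·50·37 = 72150
(A_3 (A_4 A_5)): 42×39 by 39×37 → 42×37, cost 42·39·37 = 60606; cumulative 132756
(A_2 (A_3 (A_4 A_5))): 9×42 by 42×37 → 9×37, cost 9·42·37 = 13986; cumulative 146742
(A_1 (A_2 (A_3 (A_4 A_5)))): 2×9 by 9×37 → 2×37, cost 2·9·37 = 666; cumulative 147408
((A_1 (A_2 (A_3 (A_4 A_5)))) A_6): 2×37 by 37×65 → 2×65, cost 2·37·65 = 4810; cumulative 152218
Total: 152218 scalar multiplications.

152218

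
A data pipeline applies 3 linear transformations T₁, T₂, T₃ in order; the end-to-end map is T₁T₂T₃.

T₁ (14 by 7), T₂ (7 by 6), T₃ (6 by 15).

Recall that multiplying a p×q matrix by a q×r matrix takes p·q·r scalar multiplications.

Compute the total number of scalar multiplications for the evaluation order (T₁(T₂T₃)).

(T₂T₃): 7×6 by 6×15 → 7×15, cost 7·6·15 = 630
(T₁(T₂T₃)): 14×7 by 7×15 → 14×15, cost 14·7·15 = 1470; cumulative 2100
Total: 2100 scalar multiplications.

2100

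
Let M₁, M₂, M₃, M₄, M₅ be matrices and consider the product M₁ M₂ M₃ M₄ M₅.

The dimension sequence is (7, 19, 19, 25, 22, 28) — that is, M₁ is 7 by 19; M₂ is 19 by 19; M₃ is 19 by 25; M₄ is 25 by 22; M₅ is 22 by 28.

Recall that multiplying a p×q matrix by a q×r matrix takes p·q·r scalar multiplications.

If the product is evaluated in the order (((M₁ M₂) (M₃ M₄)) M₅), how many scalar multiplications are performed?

(M₁ M₂): 7×19 by 19×19 → 7×19, cost 7·19·19 = 2527
(M₃ M₄): 19×25 by 25×22 → 19×22, cost 19·25·22 = 10450
((M₁ M₂) (M₃ M₄)): 7×19 by 19×22 → 7×22, cost 7·19·22 = 2926; cumulative 15903
(((M₁ M₂) (M₃ M₄)) M₅): 7×22 by 22×28 → 7×28, cost 7·22·28 = 4312; cumulative 20215
Total: 20215 scalar multiplications.

20215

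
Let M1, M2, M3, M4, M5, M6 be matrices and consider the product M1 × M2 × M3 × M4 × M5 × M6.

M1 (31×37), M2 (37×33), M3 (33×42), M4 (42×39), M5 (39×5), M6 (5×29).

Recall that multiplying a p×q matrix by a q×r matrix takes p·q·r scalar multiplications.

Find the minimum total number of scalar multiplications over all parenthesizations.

Adjacent pairs: M1M2 = 31·37·33 = 37851; M2M3 = 37·33·42 = 51282; M3M4 = 33·42·39 = 54054; M4M5 = 42·39·5 = 8190; M5M6 = 39·5·29 = 5655.
Length 3: M1..M3: k=1: 0+51282+31·37·42=99456; k=2: 37851+0+31·33·42=80817 → min 80817 | M2..M4: k=2: 0+54054+37·33·39=101673; k=3: 51282+0+37·42·39=111888 → min 101673 | M3..M5: k=3: 0+8190+33·42·5=15120; k=4: 54054+0+33·39·5=60489 → min 15120 | M4..M6: k=4: 0+5655+42·39·29=53157; k=5: 8190+0+42·5·29=14280 → min 14280.
Length 4: M1..M4: k=1: 0+101673+31·37·39=146406; k=2: 37851+54054+31·33·39=131802; k=3: 80817+0+31·42·39=131595 → min 131595 | M2..M5: k=2: 0+15120+37·33·5=21225; k=3: 51282+8190+37·42·5=67242; k=4: 101673+0+37·39·5=108888 → min 21225 | M3..M6: k=3: 0+14280+33·42·29=54474; k=4: 54054+5655+33·39·29=97032; k=5: 15120+0+33·5·29=19905 → min 19905.
Length 5: M1..M5: k=1: 0+21225+31·37·5=26960; k=2: 37851+15120+31·33·5=58086; k=3: 80817+8190+31·42·5=95517; k=4: 131595+0+31·39·5=137640 → min 26960 | M2..M6: k=2: 0+19905+37·33·29=55314; k=3: 51282+14280+37·42·29=110628; k=4: 101673+5655+37·39·29=149175; k=5: 21225+0+37·5·29=26590 → min 26590.
Length 6: M1..M6: k=1: 0+26590+31·37·29=59853; k=2: 37851+19905+31·33·29=87423; k=3: 80817+14280+31·42·29=132855; k=4: 131595+5655+31·39·29=172311; k=5: 26960+0+31·5·29=31455 → min 31455.
Optimal order: ((M1 × (M2 × (M3 × (M4 × M5)))) × M6) with cost 31455.

31455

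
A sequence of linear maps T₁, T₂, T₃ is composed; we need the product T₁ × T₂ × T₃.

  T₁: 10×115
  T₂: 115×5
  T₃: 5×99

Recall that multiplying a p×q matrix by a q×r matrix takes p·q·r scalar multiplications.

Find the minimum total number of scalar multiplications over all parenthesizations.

Order (T₁ × (T₂ × T₃)): (T₂ × T₃): 115×5 by 5×99 → 115×99, cost 115·5·99 = 56925; (T₁ × (T₂ × T₃)): 10×115 by 115×99 → 10×99, cost 10·115·99 = 113850; cumulative 170775. Total 170775.
Order ((T₁ × T₂) × T₃): (T₁ × T₂): 10×115 by 115×5 → 10×5, cost 10·115·5 = 5750; ((T₁ × T₂) × T₃): 10×5 by 5×99 → 10×99, cost 10·5·99 = 4950; cumulative 10700. Total 10700.
Minimum: 10700.

10700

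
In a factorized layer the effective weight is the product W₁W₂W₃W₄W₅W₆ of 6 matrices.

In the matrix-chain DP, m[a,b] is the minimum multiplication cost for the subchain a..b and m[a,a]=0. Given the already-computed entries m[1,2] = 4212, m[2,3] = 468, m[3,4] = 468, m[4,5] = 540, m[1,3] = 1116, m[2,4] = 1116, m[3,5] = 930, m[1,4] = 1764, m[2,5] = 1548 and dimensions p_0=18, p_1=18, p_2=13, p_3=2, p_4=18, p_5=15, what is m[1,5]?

m[1,5] = min over k∈[1,4] of m[1,k]+m[k+1,5]+p_{0}·p_k·p_{5}.
k=1: 0 + 1548 + 18·18·15 = 6408; k=2: 4212 + 930 + 18·13·15 = 8652; k=3: 1116 + 540 + 18·2·15 = 2196; k=4: 1764 + 0 + 18·18·15 = 6624.
Minimum: 2196 at k=3.

2196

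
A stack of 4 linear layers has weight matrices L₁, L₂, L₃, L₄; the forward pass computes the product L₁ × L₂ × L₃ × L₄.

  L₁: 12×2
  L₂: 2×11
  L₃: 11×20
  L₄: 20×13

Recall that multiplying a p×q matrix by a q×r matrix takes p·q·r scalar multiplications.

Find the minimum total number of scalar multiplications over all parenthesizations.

Adjacent pairs: L₁L₂ = 12·2·11 = 264; L₂L₃ = 2·11·20 = 440; L₃L₄ = 11·20·13 = 2860.
Length 3: L₁..L₃: k=1: 0+440+12·2·20=920; k=2: 264+0+12·11·20=2904 → min 920 | L₂..L₄: k=2: 0+2860+2·11·13=3146; k=3: 440+0+2·20·13=960 → min 960.
Length 4: L₁..L₄: k=1: 0+960+12·2·13=1272; k=2: 264+2860+12·11·13=4840; k=3: 920+0+12·20·13=4040 → min 1272.
Optimal order: (L₁ × ((L₂ × L₃) × L₄)) with cost 1272.

1272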